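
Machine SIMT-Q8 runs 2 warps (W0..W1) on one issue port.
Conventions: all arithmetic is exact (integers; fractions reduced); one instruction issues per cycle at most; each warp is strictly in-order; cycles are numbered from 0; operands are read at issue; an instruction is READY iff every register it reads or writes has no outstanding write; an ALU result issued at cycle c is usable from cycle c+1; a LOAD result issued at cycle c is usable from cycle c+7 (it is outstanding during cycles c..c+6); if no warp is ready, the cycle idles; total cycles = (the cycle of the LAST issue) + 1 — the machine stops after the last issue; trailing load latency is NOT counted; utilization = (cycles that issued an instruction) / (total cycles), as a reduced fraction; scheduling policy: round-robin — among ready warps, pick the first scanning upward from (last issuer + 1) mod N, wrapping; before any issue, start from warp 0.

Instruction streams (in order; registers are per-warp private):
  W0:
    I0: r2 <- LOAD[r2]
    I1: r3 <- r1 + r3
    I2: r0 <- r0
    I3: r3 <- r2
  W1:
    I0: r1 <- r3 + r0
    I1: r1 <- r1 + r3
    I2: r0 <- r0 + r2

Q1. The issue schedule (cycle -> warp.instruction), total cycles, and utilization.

cycle 0: W0.I0
cycle 1: W1.I0
cycle 2: W0.I1
cycle 3: W1.I1
cycle 4: W0.I2
cycle 5: W1.I2
cycle 6: idle
cycle 7: W0.I3

Answer: 8 cycles, utilization 7/8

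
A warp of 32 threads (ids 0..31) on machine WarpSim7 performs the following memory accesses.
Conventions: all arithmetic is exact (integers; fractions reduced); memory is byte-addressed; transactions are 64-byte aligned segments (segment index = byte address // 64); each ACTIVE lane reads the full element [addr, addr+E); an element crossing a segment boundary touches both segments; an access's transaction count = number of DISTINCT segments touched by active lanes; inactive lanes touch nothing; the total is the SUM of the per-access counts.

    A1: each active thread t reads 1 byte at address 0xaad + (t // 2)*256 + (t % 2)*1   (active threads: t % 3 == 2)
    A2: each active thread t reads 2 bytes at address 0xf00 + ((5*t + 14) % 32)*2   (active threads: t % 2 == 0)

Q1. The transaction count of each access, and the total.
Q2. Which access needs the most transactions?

A1: 10 transactions
A2: 1 transaction

Answer: 10,1; total 11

Answer: A1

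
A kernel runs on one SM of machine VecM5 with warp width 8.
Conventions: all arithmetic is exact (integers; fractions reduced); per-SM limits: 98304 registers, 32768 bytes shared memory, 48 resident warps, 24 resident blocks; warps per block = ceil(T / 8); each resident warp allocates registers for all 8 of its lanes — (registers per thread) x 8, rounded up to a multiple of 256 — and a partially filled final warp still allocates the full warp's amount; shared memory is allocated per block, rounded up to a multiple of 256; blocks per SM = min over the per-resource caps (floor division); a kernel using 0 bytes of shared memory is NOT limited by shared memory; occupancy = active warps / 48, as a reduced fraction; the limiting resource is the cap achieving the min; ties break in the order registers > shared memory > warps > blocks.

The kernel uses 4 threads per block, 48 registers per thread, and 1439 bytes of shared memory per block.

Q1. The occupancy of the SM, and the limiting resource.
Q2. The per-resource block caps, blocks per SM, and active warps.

Answer: occupancy 7/16, limited by shared memory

registers: 192 blocks
shared memory: 21 blocks
warps: 48 blocks
blocks: 24 blocks

Answer: 21 blocks, 21 active warps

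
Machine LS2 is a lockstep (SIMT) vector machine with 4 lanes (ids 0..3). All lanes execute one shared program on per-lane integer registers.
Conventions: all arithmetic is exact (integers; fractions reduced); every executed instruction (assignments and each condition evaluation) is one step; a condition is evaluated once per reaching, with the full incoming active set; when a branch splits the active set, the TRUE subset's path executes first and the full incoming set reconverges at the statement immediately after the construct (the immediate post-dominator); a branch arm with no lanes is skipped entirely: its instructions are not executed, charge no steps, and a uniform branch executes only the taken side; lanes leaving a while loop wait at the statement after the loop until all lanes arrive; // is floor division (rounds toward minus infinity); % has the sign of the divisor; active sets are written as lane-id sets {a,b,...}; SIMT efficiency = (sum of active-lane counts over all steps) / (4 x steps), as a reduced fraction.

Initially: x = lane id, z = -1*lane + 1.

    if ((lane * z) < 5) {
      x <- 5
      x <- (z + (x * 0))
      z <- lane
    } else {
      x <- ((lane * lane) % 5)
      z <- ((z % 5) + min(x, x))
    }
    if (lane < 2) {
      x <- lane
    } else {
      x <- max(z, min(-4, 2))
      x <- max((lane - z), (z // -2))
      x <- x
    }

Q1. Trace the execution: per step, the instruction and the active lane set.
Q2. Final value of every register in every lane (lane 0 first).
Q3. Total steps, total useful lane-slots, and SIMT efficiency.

step 0: eval ((lane * z) < 5)        {0,1,2,3}
step 1: x <- 5                       {0,1,2,3}
step 2: x <- (z + (x * 0))           {0,1,2,3}
step 3: z <- lane                    {0,1,2,3}
step 4: eval (lane < 2)              {0,1,2,3}
step 5: x <- lane                    {0,1}
step 6: x <- max(z, min(-4, 2))      {2,3}
step 7: x <- max((lane - z), (z // -2)) {2,3}
step 8: x <- x                       {2,3}

Answer: 9 steps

x: 0,1,0,0
z: 0,1,2,3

steps = 9; useful = 28; efficiency = 28/36 = 7/9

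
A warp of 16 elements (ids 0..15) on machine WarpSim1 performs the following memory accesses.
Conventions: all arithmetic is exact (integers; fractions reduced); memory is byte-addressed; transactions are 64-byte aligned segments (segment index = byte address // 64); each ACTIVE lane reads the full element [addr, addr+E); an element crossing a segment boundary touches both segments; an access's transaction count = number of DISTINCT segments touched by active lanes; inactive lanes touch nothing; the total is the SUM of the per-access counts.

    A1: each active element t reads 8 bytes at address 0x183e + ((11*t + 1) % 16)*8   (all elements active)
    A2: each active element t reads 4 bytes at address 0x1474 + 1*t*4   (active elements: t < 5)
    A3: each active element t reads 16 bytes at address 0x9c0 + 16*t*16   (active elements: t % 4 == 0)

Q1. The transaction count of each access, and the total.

A1: 3 transactions
A2: 2 transactions
A3: 4 transactions

Answer: 3,2,4; total 9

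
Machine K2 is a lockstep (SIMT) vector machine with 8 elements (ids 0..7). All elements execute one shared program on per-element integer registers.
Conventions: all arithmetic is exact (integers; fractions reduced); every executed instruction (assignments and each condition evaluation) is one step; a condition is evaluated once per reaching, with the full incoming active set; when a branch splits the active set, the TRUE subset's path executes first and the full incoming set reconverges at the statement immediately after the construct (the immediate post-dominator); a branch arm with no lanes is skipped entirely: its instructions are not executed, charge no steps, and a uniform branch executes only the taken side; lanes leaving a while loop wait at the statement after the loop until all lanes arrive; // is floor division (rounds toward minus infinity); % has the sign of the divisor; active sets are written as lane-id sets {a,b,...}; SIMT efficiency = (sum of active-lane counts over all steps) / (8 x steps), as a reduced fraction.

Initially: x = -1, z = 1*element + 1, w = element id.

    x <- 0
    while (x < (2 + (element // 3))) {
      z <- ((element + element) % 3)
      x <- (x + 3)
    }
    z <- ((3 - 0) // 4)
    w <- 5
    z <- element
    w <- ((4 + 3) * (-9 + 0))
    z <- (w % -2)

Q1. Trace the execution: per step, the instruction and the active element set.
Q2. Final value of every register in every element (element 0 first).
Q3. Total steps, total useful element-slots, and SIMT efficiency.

step 0: x <- 0                       {0,1,2,3,4,5,6,7}
step 1: eval (x < (2 + (element // 3))) {0,1,2,3,4,5,6,7}
step 2: z <- ((element + element) % 3) {0,1,2,3,4,5,6,7}
step 3: x <- (x + 3)                 {0,1,2,3,4,5,6,7}
step 4: eval (x < (2 + (element // 3))) {0,1,2,3,4,5,6,7}
step 5: z <- ((element + element) % 3) {6,7}
step 6: x <- (x + 3)                 {6,7}
step 7: eval (x < (2 + (element // 3))) {6,7}
step 8: z <- ((3 - 0) // 4)          {0,1,2,3,4,5,6,7}
step 9: w <- 5                       {0,1,2,3,4,5,6,7}
step 10: z <- element                 {0,1,2,3,4,5,6,7}
step 11: w <- ((4 + 3) * (-9 + 0))    {0,1,2,3,4,5,6,7}
step 12: z <- (w % -2)                {0,1,2,3,4,5,6,7}

Answer: 13 steps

x: 3,3,3,3,3,3,6,6
z: -1,-1,-1,-1,-1,-1,-1,-1
w: -63,-63,-63,-63,-63,-63,-63,-63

steps = 13; useful = 86; efficiency = 86/104 = 43/52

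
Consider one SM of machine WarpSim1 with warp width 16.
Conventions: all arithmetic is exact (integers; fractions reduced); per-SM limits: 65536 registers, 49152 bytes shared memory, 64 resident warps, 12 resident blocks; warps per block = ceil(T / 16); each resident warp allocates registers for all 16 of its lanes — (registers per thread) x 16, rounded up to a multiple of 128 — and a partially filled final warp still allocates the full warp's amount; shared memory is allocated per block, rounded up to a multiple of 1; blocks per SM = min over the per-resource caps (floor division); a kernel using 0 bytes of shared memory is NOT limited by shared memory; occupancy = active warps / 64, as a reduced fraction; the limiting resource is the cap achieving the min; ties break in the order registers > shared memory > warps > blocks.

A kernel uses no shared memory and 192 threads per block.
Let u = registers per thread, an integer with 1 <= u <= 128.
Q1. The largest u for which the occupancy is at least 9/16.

Answer: u = 112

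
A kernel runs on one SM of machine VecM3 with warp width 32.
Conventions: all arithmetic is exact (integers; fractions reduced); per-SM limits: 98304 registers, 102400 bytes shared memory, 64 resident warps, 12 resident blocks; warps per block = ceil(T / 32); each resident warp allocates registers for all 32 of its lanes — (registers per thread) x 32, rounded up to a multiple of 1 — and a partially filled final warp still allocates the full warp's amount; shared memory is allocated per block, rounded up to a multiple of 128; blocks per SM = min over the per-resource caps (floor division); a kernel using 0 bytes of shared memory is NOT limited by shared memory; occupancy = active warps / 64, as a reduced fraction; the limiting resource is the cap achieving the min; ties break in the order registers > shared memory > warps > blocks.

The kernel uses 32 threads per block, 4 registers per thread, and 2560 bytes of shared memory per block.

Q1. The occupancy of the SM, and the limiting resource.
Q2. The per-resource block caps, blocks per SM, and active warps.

Answer: occupancy 3/16, limited by blocks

registers: 768 blocks
shared memory: 40 blocks
warps: 64 blocks
blocks: 12 blocks

Answer: 12 blocks, 12 active warps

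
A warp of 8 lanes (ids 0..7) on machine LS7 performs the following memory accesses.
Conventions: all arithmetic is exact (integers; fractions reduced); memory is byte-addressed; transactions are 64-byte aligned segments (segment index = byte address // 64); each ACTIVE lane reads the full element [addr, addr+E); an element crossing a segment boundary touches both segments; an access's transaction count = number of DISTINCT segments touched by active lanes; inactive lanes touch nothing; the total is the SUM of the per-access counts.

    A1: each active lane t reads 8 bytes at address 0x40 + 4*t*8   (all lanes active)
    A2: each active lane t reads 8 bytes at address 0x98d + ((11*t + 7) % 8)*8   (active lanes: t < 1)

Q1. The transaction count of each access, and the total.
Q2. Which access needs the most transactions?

A1: 4 transactions
A2: 1 transaction

Answer: 4,1; total 5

Answer: A1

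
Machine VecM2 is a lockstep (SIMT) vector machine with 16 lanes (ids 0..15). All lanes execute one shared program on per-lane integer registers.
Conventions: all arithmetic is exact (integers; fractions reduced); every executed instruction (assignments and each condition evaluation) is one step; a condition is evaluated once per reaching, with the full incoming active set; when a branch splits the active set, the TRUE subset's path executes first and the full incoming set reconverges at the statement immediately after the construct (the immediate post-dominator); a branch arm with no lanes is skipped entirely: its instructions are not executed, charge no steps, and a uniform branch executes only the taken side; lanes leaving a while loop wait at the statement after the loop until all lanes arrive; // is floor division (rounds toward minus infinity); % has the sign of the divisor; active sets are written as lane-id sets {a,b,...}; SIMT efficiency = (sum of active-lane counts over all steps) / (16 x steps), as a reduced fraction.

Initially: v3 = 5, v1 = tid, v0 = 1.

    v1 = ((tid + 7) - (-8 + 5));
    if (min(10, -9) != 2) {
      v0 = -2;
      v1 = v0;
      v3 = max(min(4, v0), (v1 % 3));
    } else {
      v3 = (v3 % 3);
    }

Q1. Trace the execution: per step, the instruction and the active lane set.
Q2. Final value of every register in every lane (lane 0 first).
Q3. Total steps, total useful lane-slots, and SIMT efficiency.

step 0: v1 <- ((tid + 7) - (-8 + 5)) {0,1,2,3,4,5,6,7,8,9,10,11,12,13,14,15}
step 1: eval (min(10, -9) != 2)      {0,1,2,3,4,5,6,7,8,9,10,11,12,13,14,15}
step 2: v0 <- -2                     {0,1,2,3,4,5,6,7,8,9,10,11,12,13,14,15}
step 3: v1 <- v0                     {0,1,2,3,4,5,6,7,8,9,10,11,12,13,14,15}
step 4: v3 <- max(min(4, v0), (v1 % 3)) {0,1,2,3,4,5,6,7,8,9,10,11,12,13,14,15}

Answer: 5 steps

v3: 1,1,1,1,1,1,1,1,1,1,1,1,1,1,1,1
v1: -2,-2,-2,-2,-2,-2,-2,-2,-2,-2,-2,-2,-2,-2,-2,-2
v0: -2,-2,-2,-2,-2,-2,-2,-2,-2,-2,-2,-2,-2,-2,-2,-2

steps = 5; useful = 80; efficiency = 80/80 = 1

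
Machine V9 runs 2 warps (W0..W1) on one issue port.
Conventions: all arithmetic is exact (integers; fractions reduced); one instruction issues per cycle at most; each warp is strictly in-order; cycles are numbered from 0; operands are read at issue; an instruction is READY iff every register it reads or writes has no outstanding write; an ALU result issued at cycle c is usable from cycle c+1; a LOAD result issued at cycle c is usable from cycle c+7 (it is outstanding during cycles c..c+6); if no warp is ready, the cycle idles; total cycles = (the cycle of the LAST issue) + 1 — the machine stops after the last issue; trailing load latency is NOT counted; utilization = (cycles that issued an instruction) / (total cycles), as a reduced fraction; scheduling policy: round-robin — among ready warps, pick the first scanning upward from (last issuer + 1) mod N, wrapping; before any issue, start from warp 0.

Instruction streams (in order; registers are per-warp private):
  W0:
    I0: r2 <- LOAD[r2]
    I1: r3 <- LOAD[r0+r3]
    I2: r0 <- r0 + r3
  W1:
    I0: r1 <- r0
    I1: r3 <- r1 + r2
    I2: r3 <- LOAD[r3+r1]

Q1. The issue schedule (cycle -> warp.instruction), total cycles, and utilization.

cycle 0: W0.I0
cycle 1: W1.I0
cycle 2: W0.I1
cycle 3: W1.I1
cycle 4: W1.I2
cycle 5: idle
cycle 6: idle
cycle 7: idle
cycle 8: idle
cycle 9: W0.I2

Answer: 10 cycles, utilization 3/5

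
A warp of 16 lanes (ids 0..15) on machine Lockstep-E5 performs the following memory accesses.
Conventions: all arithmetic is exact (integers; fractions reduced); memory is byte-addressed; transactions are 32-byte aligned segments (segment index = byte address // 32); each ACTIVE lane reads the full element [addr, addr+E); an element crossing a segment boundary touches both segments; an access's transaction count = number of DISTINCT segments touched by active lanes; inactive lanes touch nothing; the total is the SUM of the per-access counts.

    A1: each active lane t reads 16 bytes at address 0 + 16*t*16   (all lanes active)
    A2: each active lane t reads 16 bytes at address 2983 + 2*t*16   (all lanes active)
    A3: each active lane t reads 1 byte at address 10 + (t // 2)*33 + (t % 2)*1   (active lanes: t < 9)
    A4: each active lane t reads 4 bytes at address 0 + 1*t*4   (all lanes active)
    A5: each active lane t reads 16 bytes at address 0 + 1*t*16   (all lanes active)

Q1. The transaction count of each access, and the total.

A1: 16 transactions
A2: 16 transactions
A3: 5 transactions
A4: 2 transactions
A5: 8 transactions

Answer: 16,16,5,2,8; total 47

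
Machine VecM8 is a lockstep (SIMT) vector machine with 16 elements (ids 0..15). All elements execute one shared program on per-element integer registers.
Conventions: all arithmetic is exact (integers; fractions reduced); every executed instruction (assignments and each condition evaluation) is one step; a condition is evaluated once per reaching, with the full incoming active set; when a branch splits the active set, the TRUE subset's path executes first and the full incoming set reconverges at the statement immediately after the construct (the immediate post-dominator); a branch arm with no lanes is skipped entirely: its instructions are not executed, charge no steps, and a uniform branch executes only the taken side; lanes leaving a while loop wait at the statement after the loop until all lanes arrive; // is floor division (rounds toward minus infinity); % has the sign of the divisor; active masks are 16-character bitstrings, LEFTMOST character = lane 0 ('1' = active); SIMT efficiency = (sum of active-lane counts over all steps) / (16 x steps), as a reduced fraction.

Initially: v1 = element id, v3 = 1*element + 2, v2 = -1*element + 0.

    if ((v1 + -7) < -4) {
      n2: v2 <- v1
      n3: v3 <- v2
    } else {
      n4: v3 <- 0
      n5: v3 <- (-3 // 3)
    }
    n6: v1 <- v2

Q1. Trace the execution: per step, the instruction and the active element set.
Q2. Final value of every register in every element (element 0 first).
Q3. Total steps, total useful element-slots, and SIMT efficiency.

step 0: eval ((v1 + -7) < -4)        1111111111111111
step 1: v2 <- v1                     1110000000000000
step 2: v3 <- v2                     1110000000000000
step 3: v3 <- 0                      0001111111111111
step 4: v3 <- (-3 // 3)              0001111111111111
step 5: v1 <- v2                     1111111111111111

Answer: 6 steps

v1: 0,1,2,-3,-4,-5,-6,-7,-8,-9,-10,-11,-12,-13,-14,-15
v3: 0,1,2,-1,-1,-1,-1,-1,-1,-1,-1,-1,-1,-1,-1,-1
v2: 0,1,2,-3,-4,-5,-6,-7,-8,-9,-10,-11,-12,-13,-14,-15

steps = 6; useful = 64; efficiency = 64/96 = 2/3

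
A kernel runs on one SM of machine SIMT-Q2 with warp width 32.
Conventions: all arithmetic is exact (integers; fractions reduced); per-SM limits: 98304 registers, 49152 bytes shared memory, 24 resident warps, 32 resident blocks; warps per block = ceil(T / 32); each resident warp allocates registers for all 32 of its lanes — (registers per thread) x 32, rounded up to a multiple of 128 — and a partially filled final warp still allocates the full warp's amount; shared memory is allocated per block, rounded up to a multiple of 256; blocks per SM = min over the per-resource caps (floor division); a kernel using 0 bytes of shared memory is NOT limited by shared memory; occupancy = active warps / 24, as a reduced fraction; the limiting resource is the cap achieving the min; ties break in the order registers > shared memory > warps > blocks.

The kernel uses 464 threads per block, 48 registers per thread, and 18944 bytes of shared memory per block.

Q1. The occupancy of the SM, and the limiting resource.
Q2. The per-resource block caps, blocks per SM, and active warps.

Answer: occupancy 5/8, limited by warps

registers: 4 blocks
shared memory: 2 blocks
warps: 1 block
blocks: 32 blocks

Answer: 1 block, 15 active warps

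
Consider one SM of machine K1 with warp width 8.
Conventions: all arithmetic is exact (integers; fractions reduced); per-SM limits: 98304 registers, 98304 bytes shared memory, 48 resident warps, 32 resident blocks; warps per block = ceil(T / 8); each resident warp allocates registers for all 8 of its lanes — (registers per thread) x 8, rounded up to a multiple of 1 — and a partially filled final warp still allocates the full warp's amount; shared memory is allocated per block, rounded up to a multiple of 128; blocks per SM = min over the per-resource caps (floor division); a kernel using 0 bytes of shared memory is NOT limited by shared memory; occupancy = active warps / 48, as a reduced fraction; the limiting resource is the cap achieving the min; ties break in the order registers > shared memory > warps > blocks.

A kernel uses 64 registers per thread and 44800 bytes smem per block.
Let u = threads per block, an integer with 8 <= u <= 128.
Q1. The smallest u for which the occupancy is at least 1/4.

Answer: u = 41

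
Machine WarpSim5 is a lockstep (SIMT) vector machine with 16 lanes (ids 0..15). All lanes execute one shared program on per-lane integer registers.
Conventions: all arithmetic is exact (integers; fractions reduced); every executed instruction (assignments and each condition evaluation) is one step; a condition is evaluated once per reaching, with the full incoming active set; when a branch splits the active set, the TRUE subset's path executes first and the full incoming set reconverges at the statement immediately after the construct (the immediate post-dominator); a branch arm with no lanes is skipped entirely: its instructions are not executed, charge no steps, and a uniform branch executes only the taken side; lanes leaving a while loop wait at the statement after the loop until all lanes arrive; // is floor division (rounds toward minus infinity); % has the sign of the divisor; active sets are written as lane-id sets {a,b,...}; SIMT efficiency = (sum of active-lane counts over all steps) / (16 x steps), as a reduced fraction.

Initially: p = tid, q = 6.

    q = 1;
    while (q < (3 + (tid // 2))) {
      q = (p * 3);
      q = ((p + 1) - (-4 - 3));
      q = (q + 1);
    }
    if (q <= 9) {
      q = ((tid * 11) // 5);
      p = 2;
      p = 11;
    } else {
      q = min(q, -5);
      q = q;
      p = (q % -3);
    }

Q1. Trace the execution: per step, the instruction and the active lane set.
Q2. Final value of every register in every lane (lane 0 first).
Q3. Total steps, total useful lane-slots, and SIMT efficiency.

step 0: q <- 1                       {0,1,2,3,4,5,6,7,8,9,10,11,12,13,14,15}
step 1: eval (q < (3 + (tid // 2)))  {0,1,2,3,4,5,6,7,8,9,10,11,12,13,14,15}
step 2: q <- (p * 3)                 {0,1,2,3,4,5,6,7,8,9,10,11,12,13,14,15}
step 3: q <- ((p + 1) - (-4 - 3))    {0,1,2,3,4,5,6,7,8,9,10,11,12,13,14,15}
step 4: q <- (q + 1)                 {0,1,2,3,4,5,6,7,8,9,10,11,12,13,14,15}
step 5: eval (q < (3 + (tid // 2)))  {0,1,2,3,4,5,6,7,8,9,10,11,12,13,14,15}
step 6: eval (q <= 9)                {0,1,2,3,4,5,6,7,8,9,10,11,12,13,14,15}
step 7: q <- ((tid * 11) // 5)       {0}
step 8: p <- 2                       {0}
step 9: p <- 11                      {0}
step 10: q <- min(q, -5)              {1,2,3,4,5,6,7,8,9,10,11,12,13,14,15}
step 11: q <- q                       {1,2,3,4,5,6,7,8,9,10,11,12,13,14,15}
step 12: p <- (q % -3)                {1,2,3,4,5,6,7,8,9,10,11,12,13,14,15}

Answer: 13 steps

p: 11,-2,-2,-2,-2,-2,-2,-2,-2,-2,-2,-2,-2,-2,-2,-2
q: 0,-5,-5,-5,-5,-5,-5,-5,-5,-5,-5,-5,-5,-5,-5,-5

steps = 13; useful = 160; efficiency = 160/208 = 10/13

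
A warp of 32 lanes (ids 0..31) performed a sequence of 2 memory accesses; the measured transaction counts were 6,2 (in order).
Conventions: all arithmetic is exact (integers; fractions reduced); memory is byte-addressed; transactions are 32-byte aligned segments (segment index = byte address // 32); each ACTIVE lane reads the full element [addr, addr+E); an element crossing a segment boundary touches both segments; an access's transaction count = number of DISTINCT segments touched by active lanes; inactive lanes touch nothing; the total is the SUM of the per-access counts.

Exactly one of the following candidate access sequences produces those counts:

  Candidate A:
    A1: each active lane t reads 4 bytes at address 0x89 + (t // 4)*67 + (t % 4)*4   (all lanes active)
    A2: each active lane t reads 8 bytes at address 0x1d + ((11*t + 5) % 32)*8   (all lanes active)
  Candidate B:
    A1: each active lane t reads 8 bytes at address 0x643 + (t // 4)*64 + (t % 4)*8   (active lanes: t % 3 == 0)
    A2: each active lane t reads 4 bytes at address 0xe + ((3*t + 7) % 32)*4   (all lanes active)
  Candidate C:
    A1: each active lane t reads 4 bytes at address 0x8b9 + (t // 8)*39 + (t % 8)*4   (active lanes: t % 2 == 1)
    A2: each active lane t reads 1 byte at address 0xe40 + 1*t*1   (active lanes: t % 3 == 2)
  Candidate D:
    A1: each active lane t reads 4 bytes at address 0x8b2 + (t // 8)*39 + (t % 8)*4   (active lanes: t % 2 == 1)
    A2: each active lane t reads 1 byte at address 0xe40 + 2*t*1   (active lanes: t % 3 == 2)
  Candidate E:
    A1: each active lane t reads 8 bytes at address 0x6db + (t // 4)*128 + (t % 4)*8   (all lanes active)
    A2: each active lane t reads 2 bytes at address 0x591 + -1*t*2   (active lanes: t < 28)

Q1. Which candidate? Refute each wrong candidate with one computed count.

A: A1 gives 13 transactions, not 6
B: A1 gives 11 transactions, not 6
C: A2 gives 1 transaction, not 2
E: A1 gives 16 transactions, not 6
D: all counts match (6,2)

Answer: D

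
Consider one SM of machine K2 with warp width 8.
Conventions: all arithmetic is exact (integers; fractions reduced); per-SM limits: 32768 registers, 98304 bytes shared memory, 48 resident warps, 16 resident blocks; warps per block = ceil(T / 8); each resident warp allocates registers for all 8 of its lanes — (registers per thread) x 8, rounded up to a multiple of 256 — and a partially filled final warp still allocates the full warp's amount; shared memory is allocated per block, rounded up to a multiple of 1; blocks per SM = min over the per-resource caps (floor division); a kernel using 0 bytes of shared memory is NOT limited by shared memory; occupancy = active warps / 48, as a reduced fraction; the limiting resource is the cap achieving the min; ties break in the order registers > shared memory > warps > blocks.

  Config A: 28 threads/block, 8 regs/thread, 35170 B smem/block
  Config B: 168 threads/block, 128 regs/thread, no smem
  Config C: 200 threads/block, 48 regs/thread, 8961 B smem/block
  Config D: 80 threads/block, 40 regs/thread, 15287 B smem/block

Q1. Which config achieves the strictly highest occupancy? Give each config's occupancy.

occupancies: A 1/6, B 7/16, C 25/48, D 5/6

Answer: D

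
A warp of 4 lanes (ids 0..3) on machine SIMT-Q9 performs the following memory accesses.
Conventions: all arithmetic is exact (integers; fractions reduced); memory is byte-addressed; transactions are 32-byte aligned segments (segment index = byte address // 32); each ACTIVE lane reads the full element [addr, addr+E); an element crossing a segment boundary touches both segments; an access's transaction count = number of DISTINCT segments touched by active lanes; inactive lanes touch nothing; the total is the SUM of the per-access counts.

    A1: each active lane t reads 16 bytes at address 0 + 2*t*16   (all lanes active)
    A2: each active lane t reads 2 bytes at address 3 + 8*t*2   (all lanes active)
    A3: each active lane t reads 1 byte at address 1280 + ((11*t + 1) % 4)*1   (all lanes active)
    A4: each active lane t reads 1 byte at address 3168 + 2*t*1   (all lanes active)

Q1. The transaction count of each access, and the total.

A1: 4 transactions
A2: 2 transactions
A3: 1 transaction
A4: 1 transaction

Answer: 4,2,1,1; total 8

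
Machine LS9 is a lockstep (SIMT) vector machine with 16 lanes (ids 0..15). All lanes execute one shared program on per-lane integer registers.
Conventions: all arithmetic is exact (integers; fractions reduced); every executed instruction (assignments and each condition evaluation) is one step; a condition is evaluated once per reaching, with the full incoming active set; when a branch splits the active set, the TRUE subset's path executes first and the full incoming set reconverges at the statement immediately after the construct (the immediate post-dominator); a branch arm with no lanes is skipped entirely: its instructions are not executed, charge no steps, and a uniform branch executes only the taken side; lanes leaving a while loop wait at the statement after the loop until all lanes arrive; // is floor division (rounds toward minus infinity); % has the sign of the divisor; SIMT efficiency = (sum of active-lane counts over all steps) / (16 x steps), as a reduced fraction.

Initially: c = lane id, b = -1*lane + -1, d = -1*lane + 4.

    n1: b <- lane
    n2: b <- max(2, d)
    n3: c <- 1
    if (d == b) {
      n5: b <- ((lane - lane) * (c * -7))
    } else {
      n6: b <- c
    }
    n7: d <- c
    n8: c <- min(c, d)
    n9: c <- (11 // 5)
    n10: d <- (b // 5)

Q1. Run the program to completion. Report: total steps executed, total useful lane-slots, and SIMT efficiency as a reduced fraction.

Answer: 10 steps, 144 useful, 9/10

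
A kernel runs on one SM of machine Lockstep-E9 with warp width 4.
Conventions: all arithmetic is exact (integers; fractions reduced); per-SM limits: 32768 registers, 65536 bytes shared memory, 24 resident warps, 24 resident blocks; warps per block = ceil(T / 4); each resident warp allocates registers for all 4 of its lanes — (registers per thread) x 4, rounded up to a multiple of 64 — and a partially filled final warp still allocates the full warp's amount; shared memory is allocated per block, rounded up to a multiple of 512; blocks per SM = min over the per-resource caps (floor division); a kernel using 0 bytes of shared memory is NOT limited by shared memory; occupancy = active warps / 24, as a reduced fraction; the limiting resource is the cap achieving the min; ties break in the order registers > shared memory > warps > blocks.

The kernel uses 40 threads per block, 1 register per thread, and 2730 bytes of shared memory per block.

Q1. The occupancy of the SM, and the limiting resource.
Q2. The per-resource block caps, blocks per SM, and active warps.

Answer: occupancy 5/6, limited by warps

registers: 51 blocks
shared memory: 21 blocks
warps: 2 blocks
blocks: 24 blocks

Answer: 2 blocks, 20 active warps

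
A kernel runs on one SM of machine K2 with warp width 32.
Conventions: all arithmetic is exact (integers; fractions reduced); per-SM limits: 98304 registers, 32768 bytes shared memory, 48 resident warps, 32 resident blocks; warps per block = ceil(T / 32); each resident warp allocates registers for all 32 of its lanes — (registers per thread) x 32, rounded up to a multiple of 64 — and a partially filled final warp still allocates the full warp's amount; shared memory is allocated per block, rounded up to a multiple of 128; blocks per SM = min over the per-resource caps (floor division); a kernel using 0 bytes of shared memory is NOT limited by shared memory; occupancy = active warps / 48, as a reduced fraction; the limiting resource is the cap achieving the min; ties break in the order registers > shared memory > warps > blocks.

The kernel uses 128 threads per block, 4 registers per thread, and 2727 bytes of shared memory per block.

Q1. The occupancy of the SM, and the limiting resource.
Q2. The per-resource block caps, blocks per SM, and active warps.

Answer: occupancy 11/12, limited by shared memory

registers: 192 blocks
shared memory: 11 blocks
warps: 12 blocks
blocks: 32 blocks

Answer: 11 blocks, 44 active warps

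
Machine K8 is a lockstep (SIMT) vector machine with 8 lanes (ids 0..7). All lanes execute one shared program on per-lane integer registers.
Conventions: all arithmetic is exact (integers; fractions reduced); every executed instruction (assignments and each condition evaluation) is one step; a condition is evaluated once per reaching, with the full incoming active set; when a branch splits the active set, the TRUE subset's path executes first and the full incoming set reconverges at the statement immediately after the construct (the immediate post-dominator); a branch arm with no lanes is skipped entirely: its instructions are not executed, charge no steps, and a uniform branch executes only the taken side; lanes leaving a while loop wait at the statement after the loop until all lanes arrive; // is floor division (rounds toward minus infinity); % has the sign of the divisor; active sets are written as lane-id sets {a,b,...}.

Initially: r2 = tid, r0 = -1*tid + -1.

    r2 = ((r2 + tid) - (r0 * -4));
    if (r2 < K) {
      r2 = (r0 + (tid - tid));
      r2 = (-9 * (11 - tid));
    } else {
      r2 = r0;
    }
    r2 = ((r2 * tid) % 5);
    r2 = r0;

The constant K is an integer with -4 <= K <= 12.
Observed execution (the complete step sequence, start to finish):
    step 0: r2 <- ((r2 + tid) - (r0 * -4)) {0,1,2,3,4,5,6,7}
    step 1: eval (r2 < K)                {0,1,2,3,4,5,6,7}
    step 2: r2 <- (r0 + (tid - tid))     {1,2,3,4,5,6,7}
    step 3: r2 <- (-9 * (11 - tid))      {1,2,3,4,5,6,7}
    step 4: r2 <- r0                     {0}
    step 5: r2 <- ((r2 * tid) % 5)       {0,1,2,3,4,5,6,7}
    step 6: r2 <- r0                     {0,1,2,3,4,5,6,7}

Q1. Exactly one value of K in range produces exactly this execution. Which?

Answer: K = -4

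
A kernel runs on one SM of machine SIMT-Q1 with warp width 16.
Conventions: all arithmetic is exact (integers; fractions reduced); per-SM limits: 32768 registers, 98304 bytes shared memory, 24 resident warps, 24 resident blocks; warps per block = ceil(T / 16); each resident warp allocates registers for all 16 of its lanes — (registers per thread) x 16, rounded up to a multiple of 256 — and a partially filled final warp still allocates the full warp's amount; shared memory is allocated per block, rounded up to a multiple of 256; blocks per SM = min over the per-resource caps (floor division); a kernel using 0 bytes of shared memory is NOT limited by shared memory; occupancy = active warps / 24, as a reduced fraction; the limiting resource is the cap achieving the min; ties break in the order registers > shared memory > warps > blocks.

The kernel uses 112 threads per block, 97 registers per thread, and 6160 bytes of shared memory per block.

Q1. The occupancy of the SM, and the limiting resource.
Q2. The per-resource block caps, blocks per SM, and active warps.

Answer: occupancy 7/12, limited by registers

registers: 2 blocks
shared memory: 15 blocks
warps: 3 blocks
blocks: 24 blocks

Answer: 2 blocks, 14 active warps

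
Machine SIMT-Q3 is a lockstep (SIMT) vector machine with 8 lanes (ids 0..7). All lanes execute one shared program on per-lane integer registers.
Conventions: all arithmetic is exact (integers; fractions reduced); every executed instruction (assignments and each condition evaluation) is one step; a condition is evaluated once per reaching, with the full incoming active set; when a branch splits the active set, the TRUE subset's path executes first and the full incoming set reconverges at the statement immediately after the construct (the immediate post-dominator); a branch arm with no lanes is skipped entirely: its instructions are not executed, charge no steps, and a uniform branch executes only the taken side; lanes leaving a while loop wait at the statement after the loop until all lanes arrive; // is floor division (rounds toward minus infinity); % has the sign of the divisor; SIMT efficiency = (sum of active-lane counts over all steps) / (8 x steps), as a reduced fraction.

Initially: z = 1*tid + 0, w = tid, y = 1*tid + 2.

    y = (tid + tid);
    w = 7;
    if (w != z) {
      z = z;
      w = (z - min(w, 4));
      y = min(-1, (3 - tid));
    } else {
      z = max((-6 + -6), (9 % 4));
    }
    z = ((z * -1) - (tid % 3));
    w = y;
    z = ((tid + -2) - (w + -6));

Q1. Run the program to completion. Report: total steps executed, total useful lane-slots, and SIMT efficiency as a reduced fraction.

Answer: 10 steps, 70 useful, 7/8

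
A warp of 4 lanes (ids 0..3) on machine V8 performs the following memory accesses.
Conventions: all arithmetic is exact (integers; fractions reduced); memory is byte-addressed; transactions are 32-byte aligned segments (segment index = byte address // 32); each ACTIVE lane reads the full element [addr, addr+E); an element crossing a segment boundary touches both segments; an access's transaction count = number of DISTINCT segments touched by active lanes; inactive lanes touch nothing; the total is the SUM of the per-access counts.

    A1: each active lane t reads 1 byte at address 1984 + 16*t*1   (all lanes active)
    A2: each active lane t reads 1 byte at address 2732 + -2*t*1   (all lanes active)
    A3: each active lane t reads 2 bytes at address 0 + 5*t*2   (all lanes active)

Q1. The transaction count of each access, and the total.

A1: 2 transactions
A2: 1 transaction
A3: 1 transaction

Answer: 2,1,1; total 4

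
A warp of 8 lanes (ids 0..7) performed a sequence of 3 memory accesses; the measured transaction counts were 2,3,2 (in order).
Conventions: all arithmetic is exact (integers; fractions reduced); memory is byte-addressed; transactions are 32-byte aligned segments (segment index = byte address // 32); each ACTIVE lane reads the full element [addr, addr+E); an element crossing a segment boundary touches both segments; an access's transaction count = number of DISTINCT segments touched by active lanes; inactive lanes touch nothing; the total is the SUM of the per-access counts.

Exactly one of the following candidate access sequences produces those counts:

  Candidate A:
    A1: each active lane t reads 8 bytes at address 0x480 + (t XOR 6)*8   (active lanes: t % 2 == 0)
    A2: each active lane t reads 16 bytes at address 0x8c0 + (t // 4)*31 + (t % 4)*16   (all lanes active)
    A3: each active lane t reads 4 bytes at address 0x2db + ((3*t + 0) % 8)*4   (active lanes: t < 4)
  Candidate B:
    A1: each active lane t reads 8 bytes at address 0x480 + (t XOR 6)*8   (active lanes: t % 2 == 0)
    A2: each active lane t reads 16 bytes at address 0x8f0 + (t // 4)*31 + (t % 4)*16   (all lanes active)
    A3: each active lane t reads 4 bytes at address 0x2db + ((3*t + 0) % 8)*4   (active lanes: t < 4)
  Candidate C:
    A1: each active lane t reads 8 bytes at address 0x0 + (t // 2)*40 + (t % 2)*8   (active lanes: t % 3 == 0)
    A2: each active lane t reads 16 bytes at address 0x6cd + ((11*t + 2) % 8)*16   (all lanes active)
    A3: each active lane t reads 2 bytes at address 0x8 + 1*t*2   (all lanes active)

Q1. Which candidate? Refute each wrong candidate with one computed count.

B: A2 gives 4 transactions, not 3
C: A1 gives 3 transactions, not 2
A: all counts match (2,3,2)

Answer: A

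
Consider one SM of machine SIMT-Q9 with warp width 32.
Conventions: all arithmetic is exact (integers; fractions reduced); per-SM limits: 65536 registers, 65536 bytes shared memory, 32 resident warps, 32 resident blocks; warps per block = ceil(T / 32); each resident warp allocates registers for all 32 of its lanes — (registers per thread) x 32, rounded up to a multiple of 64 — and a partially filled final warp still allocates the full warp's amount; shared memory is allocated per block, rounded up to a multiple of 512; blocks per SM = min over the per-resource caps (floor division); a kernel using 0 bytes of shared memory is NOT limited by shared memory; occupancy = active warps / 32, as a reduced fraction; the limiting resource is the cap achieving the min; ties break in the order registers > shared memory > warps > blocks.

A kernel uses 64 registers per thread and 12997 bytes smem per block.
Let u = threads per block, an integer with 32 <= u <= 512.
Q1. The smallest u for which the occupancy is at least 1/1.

Answer: u = 225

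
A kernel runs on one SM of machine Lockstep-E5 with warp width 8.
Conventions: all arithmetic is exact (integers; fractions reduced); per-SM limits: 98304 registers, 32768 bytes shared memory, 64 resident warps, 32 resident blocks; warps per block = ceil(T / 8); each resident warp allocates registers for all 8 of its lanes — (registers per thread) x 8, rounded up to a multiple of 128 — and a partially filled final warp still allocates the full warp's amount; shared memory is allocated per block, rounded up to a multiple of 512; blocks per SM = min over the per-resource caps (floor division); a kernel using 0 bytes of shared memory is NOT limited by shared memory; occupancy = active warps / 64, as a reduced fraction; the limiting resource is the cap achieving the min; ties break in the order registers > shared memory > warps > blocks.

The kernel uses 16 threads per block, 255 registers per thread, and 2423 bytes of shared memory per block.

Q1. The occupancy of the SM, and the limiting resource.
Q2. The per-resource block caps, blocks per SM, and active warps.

Answer: occupancy 3/8, limited by shared memory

registers: 24 blocks
shared memory: 12 blocks
warps: 32 blocks
blocks: 32 blocks

Answer: 12 blocks, 24 active warps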